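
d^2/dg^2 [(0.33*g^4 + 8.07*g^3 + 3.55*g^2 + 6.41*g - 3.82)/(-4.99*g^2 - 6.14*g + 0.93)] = (-16.434066*g^6 - 60.664428*g^5 - 65.4566220000006*g^4 - 754.907808*g^3 + 744.926262*g^2 + 481.876932*g + 244.134338)/(124.251499*g^6 + 458.659842*g^5 + 494.891733*g^4 + 60.5121559999999*g^3 - 92.234331*g^2 + 15.931458*g - 0.804357)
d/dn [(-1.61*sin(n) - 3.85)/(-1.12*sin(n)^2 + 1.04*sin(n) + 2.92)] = (-8.624*sin(n) + 0.9016*cos(2*n) - 1.5988)*cos(n)/(-1.12*sin(n)^2 + 1.04*sin(n) + 2.92)^2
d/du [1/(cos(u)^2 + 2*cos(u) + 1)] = 2*sin(u)/(cos(u) + 1)^3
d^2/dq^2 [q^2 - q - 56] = 2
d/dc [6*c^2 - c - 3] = 12*c - 1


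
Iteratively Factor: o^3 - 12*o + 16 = (o + 4)*(o^2 - 4*o + 4) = (o - 2)*(o + 4)*(o - 2)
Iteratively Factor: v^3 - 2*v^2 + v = (v)*(v^2 - 2*v + 1) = v*(v - 1)*(v - 1)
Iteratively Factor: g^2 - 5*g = (g - 5)*(g)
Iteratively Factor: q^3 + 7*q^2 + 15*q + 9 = (q + 3)*(q^2 + 4*q + 3) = (q + 1)*(q + 3)*(q + 3)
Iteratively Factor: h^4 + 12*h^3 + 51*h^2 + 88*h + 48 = (h + 4)*(h^3 + 8*h^2 + 19*h + 12) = (h + 3)*(h + 4)*(h^2 + 5*h + 4) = (h + 3)*(h + 4)^2*(h + 1)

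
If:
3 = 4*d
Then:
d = 3/4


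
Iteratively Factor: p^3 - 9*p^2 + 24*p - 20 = (p - 2)*(p^2 - 7*p + 10) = (p - 2)^2*(p - 5)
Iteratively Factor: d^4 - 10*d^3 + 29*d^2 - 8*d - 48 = (d + 1)*(d^3 - 11*d^2 + 40*d - 48) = (d - 4)*(d + 1)*(d^2 - 7*d + 12) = (d - 4)^2*(d + 1)*(d - 3)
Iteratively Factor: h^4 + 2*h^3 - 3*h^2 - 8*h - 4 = (h + 1)*(h^3 + h^2 - 4*h - 4) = (h + 1)*(h + 2)*(h^2 - h - 2) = (h + 1)^2*(h + 2)*(h - 2)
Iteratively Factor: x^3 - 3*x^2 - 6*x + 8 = (x + 2)*(x^2 - 5*x + 4) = (x - 4)*(x + 2)*(x - 1)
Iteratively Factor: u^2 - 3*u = (u - 3)*(u)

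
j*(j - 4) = j^2 - 4*j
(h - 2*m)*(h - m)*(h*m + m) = h^3*m - 3*h^2*m^2 + h^2*m + 2*h*m^3 - 3*h*m^2 + 2*m^3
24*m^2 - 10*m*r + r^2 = (-6*m + r)*(-4*m + r)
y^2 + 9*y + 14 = (y + 2)*(y + 7)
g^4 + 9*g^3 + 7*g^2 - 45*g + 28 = (g - 1)^2*(g + 4)*(g + 7)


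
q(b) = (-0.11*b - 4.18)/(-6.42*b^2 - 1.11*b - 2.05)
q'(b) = (-0.11*b - 4.18)*(12.84*b + 1.11)/(-6.42*b^2 - 1.11*b - 2.05)^2 - 0.11/(-6.42*b^2 - 1.11*b - 2.05) = (0.7062*b^2 + 0.1221*b - (0.11*b + 4.18)*(12.84*b + 1.11) + 0.2255)/(6.42*b^2 + 1.11*b + 2.05)^2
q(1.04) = 0.42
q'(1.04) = -0.59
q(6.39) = 0.02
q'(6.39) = -0.01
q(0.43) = 1.14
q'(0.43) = -2.00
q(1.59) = 0.22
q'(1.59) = -0.23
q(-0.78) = 0.80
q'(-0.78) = 1.43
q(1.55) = 0.23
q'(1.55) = -0.24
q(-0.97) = 0.58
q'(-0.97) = 0.96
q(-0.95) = 0.60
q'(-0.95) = 1.00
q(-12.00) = 0.00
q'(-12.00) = 0.00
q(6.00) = 0.02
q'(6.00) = -0.01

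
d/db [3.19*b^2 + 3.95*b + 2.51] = 6.38*b + 3.95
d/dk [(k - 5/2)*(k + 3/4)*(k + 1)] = 3*k^2 - 3*k/2 - 29/8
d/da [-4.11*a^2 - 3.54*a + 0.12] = -8.22*a - 3.54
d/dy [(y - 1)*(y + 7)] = 2*y + 6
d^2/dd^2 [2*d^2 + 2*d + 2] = 4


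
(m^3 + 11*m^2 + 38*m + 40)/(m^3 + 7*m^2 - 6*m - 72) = (m^2 + 7*m + 10)/(m^2 + 3*m - 18)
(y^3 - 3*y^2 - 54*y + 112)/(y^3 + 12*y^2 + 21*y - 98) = (y - 8)/(y + 7)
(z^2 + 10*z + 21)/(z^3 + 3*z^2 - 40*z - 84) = (z + 3)/(z^2 - 4*z - 12)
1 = 1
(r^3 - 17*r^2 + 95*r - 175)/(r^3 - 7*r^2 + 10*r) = (r^2 - 12*r + 35)/(r*(r - 2))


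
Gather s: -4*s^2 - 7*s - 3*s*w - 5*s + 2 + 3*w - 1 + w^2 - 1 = -4*s^2 + s*(-3*w - 12) + w^2 + 3*w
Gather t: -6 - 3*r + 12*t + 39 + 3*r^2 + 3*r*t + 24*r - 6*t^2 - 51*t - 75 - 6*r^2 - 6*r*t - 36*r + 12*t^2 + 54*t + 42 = -3*r^2 - 15*r + 6*t^2 + t*(15 - 3*r)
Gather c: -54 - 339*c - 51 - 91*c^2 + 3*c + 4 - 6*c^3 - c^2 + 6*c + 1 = -6*c^3 - 92*c^2 - 330*c - 100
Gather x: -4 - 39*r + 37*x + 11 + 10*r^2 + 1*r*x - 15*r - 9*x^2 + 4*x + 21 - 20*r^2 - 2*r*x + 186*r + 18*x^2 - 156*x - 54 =-10*r^2 + 132*r + 9*x^2 + x*(-r - 115) - 26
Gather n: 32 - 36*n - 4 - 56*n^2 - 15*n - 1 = -56*n^2 - 51*n + 27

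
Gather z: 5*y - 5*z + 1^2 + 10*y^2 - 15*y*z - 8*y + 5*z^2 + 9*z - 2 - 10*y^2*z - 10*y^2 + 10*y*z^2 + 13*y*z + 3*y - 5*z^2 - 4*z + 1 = 10*y*z^2 + z*(-10*y^2 - 2*y)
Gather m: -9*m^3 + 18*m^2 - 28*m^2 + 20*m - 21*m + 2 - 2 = -9*m^3 - 10*m^2 - m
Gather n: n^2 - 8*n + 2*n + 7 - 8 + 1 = n^2 - 6*n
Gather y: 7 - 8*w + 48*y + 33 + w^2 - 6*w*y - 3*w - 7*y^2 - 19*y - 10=w^2 - 11*w - 7*y^2 + y*(29 - 6*w) + 30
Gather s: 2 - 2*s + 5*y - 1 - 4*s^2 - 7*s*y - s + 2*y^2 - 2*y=-4*s^2 + s*(-7*y - 3) + 2*y^2 + 3*y + 1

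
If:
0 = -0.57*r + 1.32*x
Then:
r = 2.31578947368421*x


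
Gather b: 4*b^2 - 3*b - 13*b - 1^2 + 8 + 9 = 4*b^2 - 16*b + 16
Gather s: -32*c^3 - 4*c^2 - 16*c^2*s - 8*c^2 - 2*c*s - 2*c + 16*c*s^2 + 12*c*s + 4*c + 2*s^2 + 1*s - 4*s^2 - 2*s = -32*c^3 - 12*c^2 + 2*c + s^2*(16*c - 2) + s*(-16*c^2 + 10*c - 1)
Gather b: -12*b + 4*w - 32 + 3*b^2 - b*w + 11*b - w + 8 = 3*b^2 + b*(-w - 1) + 3*w - 24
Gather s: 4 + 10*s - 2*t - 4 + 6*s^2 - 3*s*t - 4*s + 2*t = 6*s^2 + s*(6 - 3*t)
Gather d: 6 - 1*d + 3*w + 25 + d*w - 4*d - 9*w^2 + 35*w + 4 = d*(w - 5) - 9*w^2 + 38*w + 35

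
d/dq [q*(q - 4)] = 2*q - 4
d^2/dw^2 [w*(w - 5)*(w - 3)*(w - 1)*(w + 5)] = 20*w^3 - 48*w^2 - 132*w + 200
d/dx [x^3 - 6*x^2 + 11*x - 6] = 3*x^2 - 12*x + 11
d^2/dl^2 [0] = 0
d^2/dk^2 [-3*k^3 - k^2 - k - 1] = -18*k - 2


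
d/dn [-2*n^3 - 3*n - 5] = -6*n^2 - 3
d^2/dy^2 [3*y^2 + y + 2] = 6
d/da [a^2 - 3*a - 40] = 2*a - 3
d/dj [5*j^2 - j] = 10*j - 1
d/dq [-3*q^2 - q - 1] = -6*q - 1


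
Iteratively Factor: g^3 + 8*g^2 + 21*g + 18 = (g + 3)*(g^2 + 5*g + 6) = (g + 2)*(g + 3)*(g + 3)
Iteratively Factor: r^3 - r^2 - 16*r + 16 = (r - 4)*(r^2 + 3*r - 4) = (r - 4)*(r - 1)*(r + 4)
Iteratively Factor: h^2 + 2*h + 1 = (h + 1)*(h + 1)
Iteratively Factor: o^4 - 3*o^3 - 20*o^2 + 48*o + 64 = (o - 4)*(o^3 + o^2 - 16*o - 16) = (o - 4)^2*(o^2 + 5*o + 4) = (o - 4)^2*(o + 1)*(o + 4)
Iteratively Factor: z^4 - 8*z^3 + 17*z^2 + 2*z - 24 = (z - 4)*(z^3 - 4*z^2 + z + 6) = (z - 4)*(z - 3)*(z^2 - z - 2) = (z - 4)*(z - 3)*(z - 2)*(z + 1)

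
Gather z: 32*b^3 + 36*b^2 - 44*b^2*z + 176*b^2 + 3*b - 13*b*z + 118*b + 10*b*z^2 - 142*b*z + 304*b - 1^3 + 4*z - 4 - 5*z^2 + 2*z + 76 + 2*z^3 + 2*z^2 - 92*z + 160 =32*b^3 + 212*b^2 + 425*b + 2*z^3 + z^2*(10*b - 3) + z*(-44*b^2 - 155*b - 86) + 231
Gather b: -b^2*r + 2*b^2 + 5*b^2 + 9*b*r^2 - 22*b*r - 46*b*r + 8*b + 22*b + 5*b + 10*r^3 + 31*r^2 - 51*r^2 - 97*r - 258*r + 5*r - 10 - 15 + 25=b^2*(7 - r) + b*(9*r^2 - 68*r + 35) + 10*r^3 - 20*r^2 - 350*r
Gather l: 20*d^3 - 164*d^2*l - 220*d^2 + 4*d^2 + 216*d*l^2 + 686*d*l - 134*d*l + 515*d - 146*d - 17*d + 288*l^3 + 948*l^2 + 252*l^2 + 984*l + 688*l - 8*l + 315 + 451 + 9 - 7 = 20*d^3 - 216*d^2 + 352*d + 288*l^3 + l^2*(216*d + 1200) + l*(-164*d^2 + 552*d + 1664) + 768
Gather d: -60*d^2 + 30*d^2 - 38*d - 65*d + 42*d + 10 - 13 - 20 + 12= -30*d^2 - 61*d - 11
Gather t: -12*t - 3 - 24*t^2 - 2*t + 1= -24*t^2 - 14*t - 2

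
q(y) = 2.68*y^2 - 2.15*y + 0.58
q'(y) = 5.36*y - 2.15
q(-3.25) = 35.88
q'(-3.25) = -19.57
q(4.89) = 54.15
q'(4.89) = 24.06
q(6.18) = 89.65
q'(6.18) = 30.97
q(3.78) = 30.75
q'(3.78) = 18.11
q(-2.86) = 28.65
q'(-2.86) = -17.48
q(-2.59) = 24.13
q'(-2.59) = -16.03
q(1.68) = 4.53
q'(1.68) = 6.85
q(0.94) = 0.93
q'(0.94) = 2.89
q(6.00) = 84.16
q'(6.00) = 30.01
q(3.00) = 18.25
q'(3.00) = 13.93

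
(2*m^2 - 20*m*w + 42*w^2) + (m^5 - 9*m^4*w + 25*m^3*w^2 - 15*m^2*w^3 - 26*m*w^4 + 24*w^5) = m^5 - 9*m^4*w + 25*m^3*w^2 - 15*m^2*w^3 + 2*m^2 - 26*m*w^4 - 20*m*w + 24*w^5 + 42*w^2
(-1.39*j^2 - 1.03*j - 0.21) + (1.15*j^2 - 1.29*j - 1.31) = -0.24*j^2 - 2.32*j - 1.52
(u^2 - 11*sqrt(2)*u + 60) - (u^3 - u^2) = -u^3 + 2*u^2 - 11*sqrt(2)*u + 60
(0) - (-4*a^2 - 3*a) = 4*a^2 + 3*a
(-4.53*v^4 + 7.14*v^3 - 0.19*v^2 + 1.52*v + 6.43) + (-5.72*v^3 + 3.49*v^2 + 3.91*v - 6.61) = -4.53*v^4 + 1.42*v^3 + 3.3*v^2 + 5.43*v - 0.180000000000001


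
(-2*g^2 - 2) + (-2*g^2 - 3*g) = -4*g^2 - 3*g - 2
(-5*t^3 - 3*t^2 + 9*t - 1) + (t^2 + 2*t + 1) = -5*t^3 - 2*t^2 + 11*t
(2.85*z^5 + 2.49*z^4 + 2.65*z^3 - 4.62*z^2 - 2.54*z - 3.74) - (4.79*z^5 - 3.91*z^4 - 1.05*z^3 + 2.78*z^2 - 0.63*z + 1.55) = -1.94*z^5 + 6.4*z^4 + 3.7*z^3 - 7.4*z^2 - 1.91*z - 5.29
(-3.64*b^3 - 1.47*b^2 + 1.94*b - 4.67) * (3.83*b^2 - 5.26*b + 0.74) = -13.9412*b^5 + 13.5163*b^4 + 12.4688*b^3 - 29.1783*b^2 + 25.9998*b - 3.4558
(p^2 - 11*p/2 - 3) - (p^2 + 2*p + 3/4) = -15*p/2 - 15/4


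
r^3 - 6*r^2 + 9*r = r*(r - 3)^2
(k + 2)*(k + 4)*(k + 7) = k^3 + 13*k^2 + 50*k + 56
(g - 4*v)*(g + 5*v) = g^2 + g*v - 20*v^2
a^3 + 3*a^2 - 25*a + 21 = (a - 3)*(a - 1)*(a + 7)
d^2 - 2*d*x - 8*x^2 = (d - 4*x)*(d + 2*x)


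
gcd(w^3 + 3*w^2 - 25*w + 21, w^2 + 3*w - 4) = w - 1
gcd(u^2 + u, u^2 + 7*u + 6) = u + 1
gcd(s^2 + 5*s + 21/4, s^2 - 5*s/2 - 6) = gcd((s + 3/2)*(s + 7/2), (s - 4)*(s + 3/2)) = s + 3/2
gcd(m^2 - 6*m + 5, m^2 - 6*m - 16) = 1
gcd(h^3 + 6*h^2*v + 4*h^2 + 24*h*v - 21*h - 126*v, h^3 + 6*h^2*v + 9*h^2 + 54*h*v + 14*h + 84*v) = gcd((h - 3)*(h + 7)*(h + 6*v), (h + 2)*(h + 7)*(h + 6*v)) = h^2 + 6*h*v + 7*h + 42*v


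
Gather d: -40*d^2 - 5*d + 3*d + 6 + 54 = -40*d^2 - 2*d + 60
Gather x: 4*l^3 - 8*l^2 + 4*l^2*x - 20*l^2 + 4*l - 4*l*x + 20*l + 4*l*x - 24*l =4*l^3 + 4*l^2*x - 28*l^2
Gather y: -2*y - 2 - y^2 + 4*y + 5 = -y^2 + 2*y + 3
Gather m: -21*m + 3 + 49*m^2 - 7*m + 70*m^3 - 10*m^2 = 70*m^3 + 39*m^2 - 28*m + 3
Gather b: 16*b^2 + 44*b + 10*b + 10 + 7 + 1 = 16*b^2 + 54*b + 18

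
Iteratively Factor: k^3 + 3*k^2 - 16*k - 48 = (k - 4)*(k^2 + 7*k + 12) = (k - 4)*(k + 4)*(k + 3)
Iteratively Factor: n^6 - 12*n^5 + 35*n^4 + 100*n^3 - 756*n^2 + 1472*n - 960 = (n - 3)*(n^5 - 9*n^4 + 8*n^3 + 124*n^2 - 384*n + 320) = (n - 3)*(n - 2)*(n^4 - 7*n^3 - 6*n^2 + 112*n - 160) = (n - 4)*(n - 3)*(n - 2)*(n^3 - 3*n^2 - 18*n + 40) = (n - 4)*(n - 3)*(n - 2)*(n + 4)*(n^2 - 7*n + 10) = (n - 5)*(n - 4)*(n - 3)*(n - 2)*(n + 4)*(n - 2)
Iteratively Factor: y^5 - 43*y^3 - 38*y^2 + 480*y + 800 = (y + 4)*(y^4 - 4*y^3 - 27*y^2 + 70*y + 200) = (y + 2)*(y + 4)*(y^3 - 6*y^2 - 15*y + 100) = (y + 2)*(y + 4)^2*(y^2 - 10*y + 25) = (y - 5)*(y + 2)*(y + 4)^2*(y - 5)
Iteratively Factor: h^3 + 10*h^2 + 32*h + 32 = (h + 2)*(h^2 + 8*h + 16) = (h + 2)*(h + 4)*(h + 4)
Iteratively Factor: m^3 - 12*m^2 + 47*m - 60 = (m - 5)*(m^2 - 7*m + 12) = (m - 5)*(m - 3)*(m - 4)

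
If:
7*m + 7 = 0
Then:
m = -1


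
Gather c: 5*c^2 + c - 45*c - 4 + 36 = 5*c^2 - 44*c + 32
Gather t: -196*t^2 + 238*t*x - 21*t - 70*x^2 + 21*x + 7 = -196*t^2 + t*(238*x - 21) - 70*x^2 + 21*x + 7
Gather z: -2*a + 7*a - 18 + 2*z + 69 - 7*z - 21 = 5*a - 5*z + 30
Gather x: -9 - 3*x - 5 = -3*x - 14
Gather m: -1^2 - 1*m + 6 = 5 - m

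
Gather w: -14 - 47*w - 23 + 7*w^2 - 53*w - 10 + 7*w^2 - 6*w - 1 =14*w^2 - 106*w - 48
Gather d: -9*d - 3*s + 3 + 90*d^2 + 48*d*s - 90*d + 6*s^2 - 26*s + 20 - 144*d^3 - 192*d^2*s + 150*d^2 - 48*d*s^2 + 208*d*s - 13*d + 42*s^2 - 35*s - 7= -144*d^3 + d^2*(240 - 192*s) + d*(-48*s^2 + 256*s - 112) + 48*s^2 - 64*s + 16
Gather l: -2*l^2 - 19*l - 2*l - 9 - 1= -2*l^2 - 21*l - 10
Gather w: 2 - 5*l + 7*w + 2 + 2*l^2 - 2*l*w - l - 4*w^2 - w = 2*l^2 - 6*l - 4*w^2 + w*(6 - 2*l) + 4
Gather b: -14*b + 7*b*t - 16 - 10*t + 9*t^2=b*(7*t - 14) + 9*t^2 - 10*t - 16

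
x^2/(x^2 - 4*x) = x/(x - 4)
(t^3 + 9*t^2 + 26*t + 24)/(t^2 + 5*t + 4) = (t^2 + 5*t + 6)/(t + 1)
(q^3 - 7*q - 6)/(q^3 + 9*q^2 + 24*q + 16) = (q^2 - q - 6)/(q^2 + 8*q + 16)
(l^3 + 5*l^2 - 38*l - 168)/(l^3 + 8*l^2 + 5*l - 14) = (l^2 - 2*l - 24)/(l^2 + l - 2)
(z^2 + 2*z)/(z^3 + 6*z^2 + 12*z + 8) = z/(z^2 + 4*z + 4)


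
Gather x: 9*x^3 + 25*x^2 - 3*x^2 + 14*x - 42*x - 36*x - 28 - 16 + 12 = 9*x^3 + 22*x^2 - 64*x - 32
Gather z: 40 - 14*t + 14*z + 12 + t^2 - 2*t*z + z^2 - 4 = t^2 - 14*t + z^2 + z*(14 - 2*t) + 48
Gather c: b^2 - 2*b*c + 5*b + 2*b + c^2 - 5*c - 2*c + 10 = b^2 + 7*b + c^2 + c*(-2*b - 7) + 10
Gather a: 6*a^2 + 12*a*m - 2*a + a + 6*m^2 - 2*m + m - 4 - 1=6*a^2 + a*(12*m - 1) + 6*m^2 - m - 5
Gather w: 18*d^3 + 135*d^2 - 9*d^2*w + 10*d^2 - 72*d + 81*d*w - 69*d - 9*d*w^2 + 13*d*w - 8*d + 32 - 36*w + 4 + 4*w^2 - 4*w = 18*d^3 + 145*d^2 - 149*d + w^2*(4 - 9*d) + w*(-9*d^2 + 94*d - 40) + 36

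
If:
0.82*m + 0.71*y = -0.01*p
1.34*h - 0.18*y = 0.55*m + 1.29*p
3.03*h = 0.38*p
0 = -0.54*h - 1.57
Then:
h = -2.91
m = 75.86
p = -23.18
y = -87.28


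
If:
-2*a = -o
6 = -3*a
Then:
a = -2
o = -4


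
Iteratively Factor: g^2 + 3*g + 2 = (g + 1)*(g + 2)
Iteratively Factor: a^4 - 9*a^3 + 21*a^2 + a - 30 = (a - 3)*(a^3 - 6*a^2 + 3*a + 10) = (a - 3)*(a + 1)*(a^2 - 7*a + 10) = (a - 5)*(a - 3)*(a + 1)*(a - 2)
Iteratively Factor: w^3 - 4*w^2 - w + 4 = (w - 1)*(w^2 - 3*w - 4) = (w - 1)*(w + 1)*(w - 4)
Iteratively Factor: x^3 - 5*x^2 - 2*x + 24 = (x - 4)*(x^2 - x - 6) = (x - 4)*(x + 2)*(x - 3)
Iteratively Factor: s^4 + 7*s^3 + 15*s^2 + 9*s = (s + 3)*(s^3 + 4*s^2 + 3*s) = (s + 1)*(s + 3)*(s^2 + 3*s) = (s + 1)*(s + 3)^2*(s)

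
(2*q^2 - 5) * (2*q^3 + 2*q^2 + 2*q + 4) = 4*q^5 + 4*q^4 - 6*q^3 - 2*q^2 - 10*q - 20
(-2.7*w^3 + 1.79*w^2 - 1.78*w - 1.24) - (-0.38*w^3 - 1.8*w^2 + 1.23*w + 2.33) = -2.32*w^3 + 3.59*w^2 - 3.01*w - 3.57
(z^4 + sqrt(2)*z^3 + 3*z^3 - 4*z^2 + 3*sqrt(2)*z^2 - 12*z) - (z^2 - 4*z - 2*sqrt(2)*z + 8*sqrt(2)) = z^4 + sqrt(2)*z^3 + 3*z^3 - 5*z^2 + 3*sqrt(2)*z^2 - 8*z + 2*sqrt(2)*z - 8*sqrt(2)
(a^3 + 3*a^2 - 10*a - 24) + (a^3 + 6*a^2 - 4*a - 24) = 2*a^3 + 9*a^2 - 14*a - 48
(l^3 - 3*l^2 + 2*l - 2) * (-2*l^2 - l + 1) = -2*l^5 + 5*l^4 - l^2 + 4*l - 2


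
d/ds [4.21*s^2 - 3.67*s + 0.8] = 8.42*s - 3.67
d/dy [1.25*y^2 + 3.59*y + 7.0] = 2.5*y + 3.59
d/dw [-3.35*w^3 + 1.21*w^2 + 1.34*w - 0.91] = -10.05*w^2 + 2.42*w + 1.34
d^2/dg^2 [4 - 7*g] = 0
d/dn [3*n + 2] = 3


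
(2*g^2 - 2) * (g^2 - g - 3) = 2*g^4 - 2*g^3 - 8*g^2 + 2*g + 6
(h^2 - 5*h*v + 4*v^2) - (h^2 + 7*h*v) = -12*h*v + 4*v^2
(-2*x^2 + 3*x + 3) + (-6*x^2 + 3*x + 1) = -8*x^2 + 6*x + 4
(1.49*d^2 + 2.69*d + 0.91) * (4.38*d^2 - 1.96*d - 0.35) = 6.5262*d^4 + 8.8618*d^3 - 1.8081*d^2 - 2.7251*d - 0.3185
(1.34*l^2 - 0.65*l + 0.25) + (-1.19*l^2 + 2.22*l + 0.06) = 0.15*l^2 + 1.57*l + 0.31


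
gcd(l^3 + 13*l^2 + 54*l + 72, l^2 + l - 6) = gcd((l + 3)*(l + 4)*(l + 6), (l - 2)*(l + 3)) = l + 3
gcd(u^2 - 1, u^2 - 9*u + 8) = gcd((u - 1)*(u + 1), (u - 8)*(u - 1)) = u - 1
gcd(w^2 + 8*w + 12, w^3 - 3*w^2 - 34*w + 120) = w + 6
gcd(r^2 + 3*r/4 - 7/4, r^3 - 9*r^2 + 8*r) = r - 1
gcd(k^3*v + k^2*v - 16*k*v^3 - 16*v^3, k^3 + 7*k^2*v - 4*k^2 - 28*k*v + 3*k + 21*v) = 1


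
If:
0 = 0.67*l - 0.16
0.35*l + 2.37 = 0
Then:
No Solution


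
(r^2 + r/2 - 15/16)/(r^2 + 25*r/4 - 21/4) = (r + 5/4)/(r + 7)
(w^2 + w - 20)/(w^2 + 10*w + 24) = (w^2 + w - 20)/(w^2 + 10*w + 24)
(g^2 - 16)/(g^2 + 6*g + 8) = (g - 4)/(g + 2)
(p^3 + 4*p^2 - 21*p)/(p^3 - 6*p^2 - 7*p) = (-p^2 - 4*p + 21)/(-p^2 + 6*p + 7)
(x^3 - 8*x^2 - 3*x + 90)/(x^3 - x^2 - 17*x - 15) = (x - 6)/(x + 1)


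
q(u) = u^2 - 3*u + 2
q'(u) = 2*u - 3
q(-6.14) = 58.12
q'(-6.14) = -15.28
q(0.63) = 0.51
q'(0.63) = -1.74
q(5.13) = 12.93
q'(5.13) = 7.26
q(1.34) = -0.22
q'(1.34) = -0.32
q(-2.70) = 17.39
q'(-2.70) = -8.40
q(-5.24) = 45.18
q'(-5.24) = -13.48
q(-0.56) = 3.99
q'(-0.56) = -4.12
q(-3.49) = 24.65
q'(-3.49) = -9.98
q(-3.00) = 20.00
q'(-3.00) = -9.00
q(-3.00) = 20.00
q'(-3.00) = -9.00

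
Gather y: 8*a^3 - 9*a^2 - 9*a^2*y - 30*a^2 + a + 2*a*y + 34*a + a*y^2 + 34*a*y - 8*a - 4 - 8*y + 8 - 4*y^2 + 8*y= 8*a^3 - 39*a^2 + 27*a + y^2*(a - 4) + y*(-9*a^2 + 36*a) + 4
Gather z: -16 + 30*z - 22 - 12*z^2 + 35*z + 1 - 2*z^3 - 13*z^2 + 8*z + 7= -2*z^3 - 25*z^2 + 73*z - 30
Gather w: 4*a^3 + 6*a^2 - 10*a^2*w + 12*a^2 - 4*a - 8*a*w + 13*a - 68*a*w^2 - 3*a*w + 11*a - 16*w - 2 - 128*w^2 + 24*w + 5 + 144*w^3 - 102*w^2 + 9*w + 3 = 4*a^3 + 18*a^2 + 20*a + 144*w^3 + w^2*(-68*a - 230) + w*(-10*a^2 - 11*a + 17) + 6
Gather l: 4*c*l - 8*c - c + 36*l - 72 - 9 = -9*c + l*(4*c + 36) - 81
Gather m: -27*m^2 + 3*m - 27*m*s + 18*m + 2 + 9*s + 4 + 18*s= -27*m^2 + m*(21 - 27*s) + 27*s + 6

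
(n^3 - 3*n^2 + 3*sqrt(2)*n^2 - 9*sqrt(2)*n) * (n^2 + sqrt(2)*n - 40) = n^5 - 3*n^4 + 4*sqrt(2)*n^4 - 34*n^3 - 12*sqrt(2)*n^3 - 120*sqrt(2)*n^2 + 102*n^2 + 360*sqrt(2)*n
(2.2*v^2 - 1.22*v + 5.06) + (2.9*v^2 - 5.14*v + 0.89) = 5.1*v^2 - 6.36*v + 5.95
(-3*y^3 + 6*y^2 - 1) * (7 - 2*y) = 6*y^4 - 33*y^3 + 42*y^2 + 2*y - 7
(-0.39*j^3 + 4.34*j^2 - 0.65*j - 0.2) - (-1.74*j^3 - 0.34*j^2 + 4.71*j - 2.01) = 1.35*j^3 + 4.68*j^2 - 5.36*j + 1.81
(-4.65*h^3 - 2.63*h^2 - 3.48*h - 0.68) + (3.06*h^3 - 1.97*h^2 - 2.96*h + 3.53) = -1.59*h^3 - 4.6*h^2 - 6.44*h + 2.85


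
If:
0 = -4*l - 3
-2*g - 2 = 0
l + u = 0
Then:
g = -1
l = -3/4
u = 3/4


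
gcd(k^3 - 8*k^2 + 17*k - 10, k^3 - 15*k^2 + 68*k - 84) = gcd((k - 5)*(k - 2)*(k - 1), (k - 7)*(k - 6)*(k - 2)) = k - 2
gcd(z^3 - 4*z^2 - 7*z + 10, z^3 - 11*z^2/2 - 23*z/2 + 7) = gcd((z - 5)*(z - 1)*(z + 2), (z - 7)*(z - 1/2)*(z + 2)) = z + 2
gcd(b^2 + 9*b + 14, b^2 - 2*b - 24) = 1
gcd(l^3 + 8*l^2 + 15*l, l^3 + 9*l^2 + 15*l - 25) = l + 5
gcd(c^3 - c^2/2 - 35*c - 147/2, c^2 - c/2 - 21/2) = c + 3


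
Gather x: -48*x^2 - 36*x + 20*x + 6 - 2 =-48*x^2 - 16*x + 4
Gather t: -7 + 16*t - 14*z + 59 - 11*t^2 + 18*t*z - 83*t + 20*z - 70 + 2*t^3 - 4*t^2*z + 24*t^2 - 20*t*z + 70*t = 2*t^3 + t^2*(13 - 4*z) + t*(3 - 2*z) + 6*z - 18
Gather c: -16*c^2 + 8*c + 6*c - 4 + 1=-16*c^2 + 14*c - 3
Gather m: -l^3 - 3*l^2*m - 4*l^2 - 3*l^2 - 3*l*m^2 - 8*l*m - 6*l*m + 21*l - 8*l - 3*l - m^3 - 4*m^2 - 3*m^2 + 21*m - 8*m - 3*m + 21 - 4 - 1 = -l^3 - 7*l^2 + 10*l - m^3 + m^2*(-3*l - 7) + m*(-3*l^2 - 14*l + 10) + 16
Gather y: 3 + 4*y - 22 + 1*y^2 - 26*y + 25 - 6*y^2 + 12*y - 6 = -5*y^2 - 10*y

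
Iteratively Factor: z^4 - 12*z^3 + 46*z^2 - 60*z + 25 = (z - 1)*(z^3 - 11*z^2 + 35*z - 25) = (z - 1)^2*(z^2 - 10*z + 25) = (z - 5)*(z - 1)^2*(z - 5)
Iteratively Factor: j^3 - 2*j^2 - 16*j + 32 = (j - 4)*(j^2 + 2*j - 8) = (j - 4)*(j + 4)*(j - 2)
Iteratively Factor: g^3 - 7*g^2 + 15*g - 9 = (g - 1)*(g^2 - 6*g + 9) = (g - 3)*(g - 1)*(g - 3)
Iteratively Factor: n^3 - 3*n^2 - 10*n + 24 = (n - 2)*(n^2 - n - 12) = (n - 4)*(n - 2)*(n + 3)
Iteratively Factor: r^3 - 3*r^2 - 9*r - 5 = (r + 1)*(r^2 - 4*r - 5) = (r - 5)*(r + 1)*(r + 1)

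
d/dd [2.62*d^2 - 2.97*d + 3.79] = 5.24*d - 2.97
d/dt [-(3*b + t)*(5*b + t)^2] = (-11*b - 3*t)*(5*b + t)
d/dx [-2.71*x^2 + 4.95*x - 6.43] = 4.95 - 5.42*x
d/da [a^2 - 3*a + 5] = 2*a - 3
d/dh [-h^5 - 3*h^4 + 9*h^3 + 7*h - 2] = -5*h^4 - 12*h^3 + 27*h^2 + 7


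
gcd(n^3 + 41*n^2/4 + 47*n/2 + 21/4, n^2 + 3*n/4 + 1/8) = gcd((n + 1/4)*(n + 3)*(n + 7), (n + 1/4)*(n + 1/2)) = n + 1/4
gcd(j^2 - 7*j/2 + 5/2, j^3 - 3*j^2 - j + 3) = j - 1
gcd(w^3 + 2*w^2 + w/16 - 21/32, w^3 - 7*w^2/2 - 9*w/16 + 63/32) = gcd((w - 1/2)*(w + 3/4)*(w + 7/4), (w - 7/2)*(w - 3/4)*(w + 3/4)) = w + 3/4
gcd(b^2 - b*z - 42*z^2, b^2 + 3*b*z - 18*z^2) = b + 6*z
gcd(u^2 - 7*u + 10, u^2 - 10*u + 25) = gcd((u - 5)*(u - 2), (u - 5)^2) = u - 5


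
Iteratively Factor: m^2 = (m)*(m)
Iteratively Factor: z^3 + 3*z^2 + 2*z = (z + 2)*(z^2 + z) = z*(z + 2)*(z + 1)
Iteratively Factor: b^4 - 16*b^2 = (b - 4)*(b^3 + 4*b^2) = b*(b - 4)*(b^2 + 4*b) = b*(b - 4)*(b + 4)*(b)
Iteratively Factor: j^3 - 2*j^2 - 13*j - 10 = (j + 2)*(j^2 - 4*j - 5) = (j - 5)*(j + 2)*(j + 1)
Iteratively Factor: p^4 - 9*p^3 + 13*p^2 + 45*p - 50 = (p - 5)*(p^3 - 4*p^2 - 7*p + 10) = (p - 5)*(p + 2)*(p^2 - 6*p + 5) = (p - 5)*(p - 1)*(p + 2)*(p - 5)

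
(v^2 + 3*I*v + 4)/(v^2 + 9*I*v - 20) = (v - I)/(v + 5*I)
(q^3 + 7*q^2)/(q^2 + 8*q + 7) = q^2/(q + 1)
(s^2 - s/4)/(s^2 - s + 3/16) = 4*s/(4*s - 3)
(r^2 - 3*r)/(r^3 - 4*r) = (r - 3)/(r^2 - 4)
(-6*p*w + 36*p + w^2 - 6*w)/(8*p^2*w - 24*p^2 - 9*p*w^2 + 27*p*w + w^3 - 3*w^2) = (-6*p*w + 36*p + w^2 - 6*w)/(8*p^2*w - 24*p^2 - 9*p*w^2 + 27*p*w + w^3 - 3*w^2)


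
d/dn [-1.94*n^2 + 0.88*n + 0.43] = 0.88 - 3.88*n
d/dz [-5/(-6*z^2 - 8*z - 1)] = 20*(-3*z - 2)/(6*z^2 + 8*z + 1)^2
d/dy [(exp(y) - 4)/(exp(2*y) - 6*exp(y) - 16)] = (-2*(exp(y) - 4)*(exp(y) - 3) + exp(2*y) - 6*exp(y) - 16)*exp(y)/(-exp(2*y) + 6*exp(y) + 16)^2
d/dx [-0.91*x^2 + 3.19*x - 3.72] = 3.19 - 1.82*x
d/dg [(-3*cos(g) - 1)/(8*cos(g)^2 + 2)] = -(4*sin(2*g) + 3*sin(3*g))/(2*(2*cos(2*g) + 3)^2)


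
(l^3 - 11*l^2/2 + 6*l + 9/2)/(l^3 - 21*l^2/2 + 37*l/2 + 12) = (l - 3)/(l - 8)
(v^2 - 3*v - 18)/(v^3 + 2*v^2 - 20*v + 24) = (v^2 - 3*v - 18)/(v^3 + 2*v^2 - 20*v + 24)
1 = 1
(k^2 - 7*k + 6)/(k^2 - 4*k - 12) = (k - 1)/(k + 2)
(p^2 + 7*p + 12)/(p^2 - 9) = (p + 4)/(p - 3)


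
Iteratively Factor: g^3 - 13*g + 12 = (g + 4)*(g^2 - 4*g + 3) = (g - 3)*(g + 4)*(g - 1)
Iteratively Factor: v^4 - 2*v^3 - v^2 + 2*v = (v - 1)*(v^3 - v^2 - 2*v) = (v - 2)*(v - 1)*(v^2 + v) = (v - 2)*(v - 1)*(v + 1)*(v)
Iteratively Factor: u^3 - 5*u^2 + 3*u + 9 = (u - 3)*(u^2 - 2*u - 3) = (u - 3)*(u + 1)*(u - 3)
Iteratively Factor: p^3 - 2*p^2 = (p)*(p^2 - 2*p) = p*(p - 2)*(p)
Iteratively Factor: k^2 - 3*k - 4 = (k + 1)*(k - 4)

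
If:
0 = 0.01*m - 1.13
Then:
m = 113.00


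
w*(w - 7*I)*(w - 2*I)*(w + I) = w^4 - 8*I*w^3 - 5*w^2 - 14*I*w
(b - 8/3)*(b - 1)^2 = b^3 - 14*b^2/3 + 19*b/3 - 8/3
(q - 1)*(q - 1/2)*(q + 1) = q^3 - q^2/2 - q + 1/2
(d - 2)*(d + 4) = d^2 + 2*d - 8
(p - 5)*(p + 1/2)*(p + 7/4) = p^3 - 11*p^2/4 - 83*p/8 - 35/8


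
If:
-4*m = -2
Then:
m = 1/2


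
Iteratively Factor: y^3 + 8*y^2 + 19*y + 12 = (y + 1)*(y^2 + 7*y + 12) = (y + 1)*(y + 4)*(y + 3)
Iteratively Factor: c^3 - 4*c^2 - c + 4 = (c + 1)*(c^2 - 5*c + 4) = (c - 1)*(c + 1)*(c - 4)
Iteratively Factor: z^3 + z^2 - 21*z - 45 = (z + 3)*(z^2 - 2*z - 15) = (z + 3)^2*(z - 5)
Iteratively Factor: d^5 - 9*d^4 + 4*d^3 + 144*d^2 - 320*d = (d + 4)*(d^4 - 13*d^3 + 56*d^2 - 80*d) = (d - 4)*(d + 4)*(d^3 - 9*d^2 + 20*d) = (d - 5)*(d - 4)*(d + 4)*(d^2 - 4*d) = (d - 5)*(d - 4)^2*(d + 4)*(d)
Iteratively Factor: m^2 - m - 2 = (m - 2)*(m + 1)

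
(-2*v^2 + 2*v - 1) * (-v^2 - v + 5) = 2*v^4 - 11*v^2 + 11*v - 5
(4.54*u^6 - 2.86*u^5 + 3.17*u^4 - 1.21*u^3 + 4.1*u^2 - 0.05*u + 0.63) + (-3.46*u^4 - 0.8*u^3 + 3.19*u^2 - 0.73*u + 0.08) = 4.54*u^6 - 2.86*u^5 - 0.29*u^4 - 2.01*u^3 + 7.29*u^2 - 0.78*u + 0.71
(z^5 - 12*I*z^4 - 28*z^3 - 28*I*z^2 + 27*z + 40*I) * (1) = z^5 - 12*I*z^4 - 28*z^3 - 28*I*z^2 + 27*z + 40*I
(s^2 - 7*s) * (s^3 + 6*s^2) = s^5 - s^4 - 42*s^3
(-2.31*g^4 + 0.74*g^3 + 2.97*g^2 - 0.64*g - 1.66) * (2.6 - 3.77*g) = 8.7087*g^5 - 8.7958*g^4 - 9.2729*g^3 + 10.1348*g^2 + 4.5942*g - 4.316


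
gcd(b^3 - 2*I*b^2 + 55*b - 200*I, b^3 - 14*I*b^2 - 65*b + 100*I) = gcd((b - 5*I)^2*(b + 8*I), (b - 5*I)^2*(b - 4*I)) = b^2 - 10*I*b - 25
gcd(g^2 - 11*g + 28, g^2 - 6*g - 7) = g - 7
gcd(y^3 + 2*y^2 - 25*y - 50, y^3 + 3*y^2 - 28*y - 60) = y^2 - 3*y - 10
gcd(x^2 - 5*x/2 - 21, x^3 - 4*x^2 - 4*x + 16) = 1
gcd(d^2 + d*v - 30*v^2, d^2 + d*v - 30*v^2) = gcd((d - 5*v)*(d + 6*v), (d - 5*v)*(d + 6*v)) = -d^2 - d*v + 30*v^2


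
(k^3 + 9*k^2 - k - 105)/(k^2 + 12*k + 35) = k - 3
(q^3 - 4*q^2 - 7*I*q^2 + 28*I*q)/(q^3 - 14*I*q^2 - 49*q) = (q - 4)/(q - 7*I)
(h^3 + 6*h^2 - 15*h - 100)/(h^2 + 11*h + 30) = (h^2 + h - 20)/(h + 6)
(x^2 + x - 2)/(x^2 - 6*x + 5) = (x + 2)/(x - 5)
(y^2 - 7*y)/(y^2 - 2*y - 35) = y/(y + 5)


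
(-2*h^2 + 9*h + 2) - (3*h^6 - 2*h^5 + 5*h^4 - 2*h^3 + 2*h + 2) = -3*h^6 + 2*h^5 - 5*h^4 + 2*h^3 - 2*h^2 + 7*h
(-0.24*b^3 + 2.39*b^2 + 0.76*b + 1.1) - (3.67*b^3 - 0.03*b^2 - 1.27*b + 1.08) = -3.91*b^3 + 2.42*b^2 + 2.03*b + 0.02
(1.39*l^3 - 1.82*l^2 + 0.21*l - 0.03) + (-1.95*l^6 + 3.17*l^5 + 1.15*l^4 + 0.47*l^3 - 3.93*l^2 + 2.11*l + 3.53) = -1.95*l^6 + 3.17*l^5 + 1.15*l^4 + 1.86*l^3 - 5.75*l^2 + 2.32*l + 3.5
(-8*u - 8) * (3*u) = -24*u^2 - 24*u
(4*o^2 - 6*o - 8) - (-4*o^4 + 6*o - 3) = 4*o^4 + 4*o^2 - 12*o - 5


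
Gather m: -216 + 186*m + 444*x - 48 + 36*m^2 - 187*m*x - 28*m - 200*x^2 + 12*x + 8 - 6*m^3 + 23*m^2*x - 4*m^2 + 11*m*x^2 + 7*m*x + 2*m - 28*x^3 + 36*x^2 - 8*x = -6*m^3 + m^2*(23*x + 32) + m*(11*x^2 - 180*x + 160) - 28*x^3 - 164*x^2 + 448*x - 256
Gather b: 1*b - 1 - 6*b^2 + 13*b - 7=-6*b^2 + 14*b - 8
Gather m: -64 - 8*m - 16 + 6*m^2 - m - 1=6*m^2 - 9*m - 81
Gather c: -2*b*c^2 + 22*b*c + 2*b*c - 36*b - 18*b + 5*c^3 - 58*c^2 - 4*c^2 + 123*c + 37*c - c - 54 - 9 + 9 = -54*b + 5*c^3 + c^2*(-2*b - 62) + c*(24*b + 159) - 54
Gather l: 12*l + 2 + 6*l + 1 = 18*l + 3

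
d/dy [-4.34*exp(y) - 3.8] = -4.34*exp(y)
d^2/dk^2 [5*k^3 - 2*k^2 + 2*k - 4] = 30*k - 4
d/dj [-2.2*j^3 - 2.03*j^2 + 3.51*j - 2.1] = -6.6*j^2 - 4.06*j + 3.51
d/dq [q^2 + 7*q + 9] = 2*q + 7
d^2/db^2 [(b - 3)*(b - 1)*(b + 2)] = 6*b - 4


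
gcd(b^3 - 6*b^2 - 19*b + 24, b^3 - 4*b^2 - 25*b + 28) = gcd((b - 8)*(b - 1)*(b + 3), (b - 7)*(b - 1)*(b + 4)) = b - 1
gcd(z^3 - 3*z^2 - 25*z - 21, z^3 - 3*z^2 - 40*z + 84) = z - 7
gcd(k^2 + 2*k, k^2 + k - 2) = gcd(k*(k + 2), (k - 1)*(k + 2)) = k + 2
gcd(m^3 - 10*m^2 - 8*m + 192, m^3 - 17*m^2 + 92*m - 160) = m - 8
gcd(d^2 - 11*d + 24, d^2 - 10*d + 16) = d - 8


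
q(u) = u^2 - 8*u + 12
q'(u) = 2*u - 8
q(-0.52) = 16.43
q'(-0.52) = -9.04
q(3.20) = -3.36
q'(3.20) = -1.60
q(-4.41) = 66.73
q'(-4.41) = -16.82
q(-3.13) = 46.84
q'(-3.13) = -14.26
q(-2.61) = 39.69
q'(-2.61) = -13.22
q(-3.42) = 51.06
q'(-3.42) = -14.84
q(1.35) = 3.02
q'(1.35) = -5.30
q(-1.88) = 30.57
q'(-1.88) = -11.76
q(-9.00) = 165.00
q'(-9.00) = -26.00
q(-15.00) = 357.00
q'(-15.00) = -38.00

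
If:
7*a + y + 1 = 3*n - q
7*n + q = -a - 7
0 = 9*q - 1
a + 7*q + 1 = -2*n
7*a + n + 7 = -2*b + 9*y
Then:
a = 16/45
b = -3133/90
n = -16/15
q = 1/9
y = -34/5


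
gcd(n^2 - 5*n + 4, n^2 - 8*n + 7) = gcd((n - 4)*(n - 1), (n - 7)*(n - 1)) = n - 1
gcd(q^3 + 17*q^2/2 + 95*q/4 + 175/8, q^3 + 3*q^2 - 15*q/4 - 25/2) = q^2 + 5*q + 25/4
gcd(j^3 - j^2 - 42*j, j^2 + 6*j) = j^2 + 6*j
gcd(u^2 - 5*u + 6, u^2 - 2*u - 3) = u - 3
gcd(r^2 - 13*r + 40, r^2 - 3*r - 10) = r - 5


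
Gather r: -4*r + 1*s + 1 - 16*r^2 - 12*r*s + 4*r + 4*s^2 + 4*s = -16*r^2 - 12*r*s + 4*s^2 + 5*s + 1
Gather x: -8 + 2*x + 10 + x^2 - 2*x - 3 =x^2 - 1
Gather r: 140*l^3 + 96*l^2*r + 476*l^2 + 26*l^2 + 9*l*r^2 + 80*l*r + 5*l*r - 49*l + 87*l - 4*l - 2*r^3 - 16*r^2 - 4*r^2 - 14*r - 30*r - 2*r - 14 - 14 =140*l^3 + 502*l^2 + 34*l - 2*r^3 + r^2*(9*l - 20) + r*(96*l^2 + 85*l - 46) - 28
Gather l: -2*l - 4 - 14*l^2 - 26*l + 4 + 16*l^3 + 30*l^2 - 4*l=16*l^3 + 16*l^2 - 32*l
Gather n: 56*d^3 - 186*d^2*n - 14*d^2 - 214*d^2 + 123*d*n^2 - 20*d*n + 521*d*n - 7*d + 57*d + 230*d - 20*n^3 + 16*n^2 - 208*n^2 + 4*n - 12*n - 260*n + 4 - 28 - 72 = 56*d^3 - 228*d^2 + 280*d - 20*n^3 + n^2*(123*d - 192) + n*(-186*d^2 + 501*d - 268) - 96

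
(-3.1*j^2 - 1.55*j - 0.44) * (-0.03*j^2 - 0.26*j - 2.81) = 0.093*j^4 + 0.8525*j^3 + 9.1272*j^2 + 4.4699*j + 1.2364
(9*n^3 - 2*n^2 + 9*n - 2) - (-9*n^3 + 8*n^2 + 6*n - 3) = 18*n^3 - 10*n^2 + 3*n + 1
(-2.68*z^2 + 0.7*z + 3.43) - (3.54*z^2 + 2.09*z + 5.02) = -6.22*z^2 - 1.39*z - 1.59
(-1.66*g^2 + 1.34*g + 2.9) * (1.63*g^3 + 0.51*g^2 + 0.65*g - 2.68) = -2.7058*g^5 + 1.3376*g^4 + 4.3314*g^3 + 6.7988*g^2 - 1.7062*g - 7.772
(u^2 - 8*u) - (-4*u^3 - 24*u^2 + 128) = 4*u^3 + 25*u^2 - 8*u - 128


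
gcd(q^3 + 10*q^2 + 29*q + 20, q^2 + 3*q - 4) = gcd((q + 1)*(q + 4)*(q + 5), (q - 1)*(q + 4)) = q + 4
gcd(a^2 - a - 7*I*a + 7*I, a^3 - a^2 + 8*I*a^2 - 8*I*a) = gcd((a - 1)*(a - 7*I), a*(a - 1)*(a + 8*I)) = a - 1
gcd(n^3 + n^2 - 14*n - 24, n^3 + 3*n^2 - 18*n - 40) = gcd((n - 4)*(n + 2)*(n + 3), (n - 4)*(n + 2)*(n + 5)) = n^2 - 2*n - 8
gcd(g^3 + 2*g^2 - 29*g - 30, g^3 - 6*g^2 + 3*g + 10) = g^2 - 4*g - 5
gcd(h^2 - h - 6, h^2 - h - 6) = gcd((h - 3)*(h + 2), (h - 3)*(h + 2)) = h^2 - h - 6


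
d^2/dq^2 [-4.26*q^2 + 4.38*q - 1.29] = -8.52000000000000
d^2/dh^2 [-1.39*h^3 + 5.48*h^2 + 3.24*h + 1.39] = 10.96 - 8.34*h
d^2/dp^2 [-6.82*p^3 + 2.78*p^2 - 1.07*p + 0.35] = 5.56 - 40.92*p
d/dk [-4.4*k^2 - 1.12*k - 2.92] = -8.8*k - 1.12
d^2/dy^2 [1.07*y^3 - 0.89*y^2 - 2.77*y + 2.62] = 6.42*y - 1.78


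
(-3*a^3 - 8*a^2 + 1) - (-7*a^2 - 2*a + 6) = -3*a^3 - a^2 + 2*a - 5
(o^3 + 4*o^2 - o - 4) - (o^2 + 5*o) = o^3 + 3*o^2 - 6*o - 4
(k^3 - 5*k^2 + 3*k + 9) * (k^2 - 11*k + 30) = k^5 - 16*k^4 + 88*k^3 - 174*k^2 - 9*k + 270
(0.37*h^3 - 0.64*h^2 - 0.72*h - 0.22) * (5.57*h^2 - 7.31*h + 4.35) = 2.0609*h^5 - 6.2695*h^4 + 2.2775*h^3 + 1.2538*h^2 - 1.5238*h - 0.957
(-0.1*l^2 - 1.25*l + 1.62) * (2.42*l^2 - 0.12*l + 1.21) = -0.242*l^4 - 3.013*l^3 + 3.9494*l^2 - 1.7069*l + 1.9602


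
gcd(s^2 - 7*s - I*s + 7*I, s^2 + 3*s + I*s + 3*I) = 1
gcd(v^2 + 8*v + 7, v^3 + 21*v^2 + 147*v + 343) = v + 7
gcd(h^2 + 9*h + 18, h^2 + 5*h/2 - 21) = h + 6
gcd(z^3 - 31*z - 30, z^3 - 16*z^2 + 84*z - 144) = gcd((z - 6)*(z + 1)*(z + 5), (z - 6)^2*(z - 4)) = z - 6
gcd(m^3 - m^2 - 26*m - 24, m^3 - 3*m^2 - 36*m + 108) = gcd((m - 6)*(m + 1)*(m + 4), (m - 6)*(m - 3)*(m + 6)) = m - 6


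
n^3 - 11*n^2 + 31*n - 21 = (n - 7)*(n - 3)*(n - 1)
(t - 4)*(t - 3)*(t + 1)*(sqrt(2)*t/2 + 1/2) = sqrt(2)*t^4/2 - 3*sqrt(2)*t^3 + t^3/2 - 3*t^2 + 5*sqrt(2)*t^2/2 + 5*t/2 + 6*sqrt(2)*t + 6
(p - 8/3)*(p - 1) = p^2 - 11*p/3 + 8/3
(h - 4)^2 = h^2 - 8*h + 16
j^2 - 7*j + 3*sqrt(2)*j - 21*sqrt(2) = (j - 7)*(j + 3*sqrt(2))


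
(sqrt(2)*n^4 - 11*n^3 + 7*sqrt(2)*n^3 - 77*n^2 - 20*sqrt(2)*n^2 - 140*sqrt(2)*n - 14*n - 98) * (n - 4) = sqrt(2)*n^5 - 11*n^4 + 3*sqrt(2)*n^4 - 48*sqrt(2)*n^3 - 33*n^3 - 60*sqrt(2)*n^2 + 294*n^2 - 42*n + 560*sqrt(2)*n + 392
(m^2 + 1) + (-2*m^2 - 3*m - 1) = -m^2 - 3*m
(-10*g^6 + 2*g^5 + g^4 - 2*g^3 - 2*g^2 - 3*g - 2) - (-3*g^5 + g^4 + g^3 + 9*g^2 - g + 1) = -10*g^6 + 5*g^5 - 3*g^3 - 11*g^2 - 2*g - 3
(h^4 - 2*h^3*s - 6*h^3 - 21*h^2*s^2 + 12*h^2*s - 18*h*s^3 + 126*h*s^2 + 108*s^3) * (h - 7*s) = h^5 - 9*h^4*s - 6*h^4 - 7*h^3*s^2 + 54*h^3*s + 129*h^2*s^3 + 42*h^2*s^2 + 126*h*s^4 - 774*h*s^3 - 756*s^4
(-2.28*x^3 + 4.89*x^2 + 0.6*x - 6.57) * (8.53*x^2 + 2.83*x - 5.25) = -19.4484*x^5 + 35.2593*x^4 + 30.9267*x^3 - 80.0166*x^2 - 21.7431*x + 34.4925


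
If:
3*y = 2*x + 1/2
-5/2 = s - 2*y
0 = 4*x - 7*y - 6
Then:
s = -33/2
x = -43/4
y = -7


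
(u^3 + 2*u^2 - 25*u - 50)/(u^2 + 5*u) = u - 3 - 10/u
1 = 1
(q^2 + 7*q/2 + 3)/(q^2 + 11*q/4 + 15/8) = 4*(q + 2)/(4*q + 5)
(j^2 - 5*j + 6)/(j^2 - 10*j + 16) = (j - 3)/(j - 8)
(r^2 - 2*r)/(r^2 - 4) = r/(r + 2)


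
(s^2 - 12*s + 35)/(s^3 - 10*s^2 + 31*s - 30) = (s - 7)/(s^2 - 5*s + 6)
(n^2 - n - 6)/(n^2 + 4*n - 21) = (n + 2)/(n + 7)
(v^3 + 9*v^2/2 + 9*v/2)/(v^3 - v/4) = 2*(2*v^2 + 9*v + 9)/(4*v^2 - 1)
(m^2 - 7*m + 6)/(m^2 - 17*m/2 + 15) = 2*(m - 1)/(2*m - 5)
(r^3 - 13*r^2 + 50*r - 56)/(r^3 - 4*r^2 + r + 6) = (r^2 - 11*r + 28)/(r^2 - 2*r - 3)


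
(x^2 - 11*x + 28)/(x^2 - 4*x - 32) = (-x^2 + 11*x - 28)/(-x^2 + 4*x + 32)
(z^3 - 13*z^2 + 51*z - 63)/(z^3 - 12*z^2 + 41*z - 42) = (z - 3)/(z - 2)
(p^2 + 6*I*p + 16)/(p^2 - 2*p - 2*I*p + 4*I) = (p + 8*I)/(p - 2)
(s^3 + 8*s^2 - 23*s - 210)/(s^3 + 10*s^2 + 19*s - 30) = (s^2 + 2*s - 35)/(s^2 + 4*s - 5)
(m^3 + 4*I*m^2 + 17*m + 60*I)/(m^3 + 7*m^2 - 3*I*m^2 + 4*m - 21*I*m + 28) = (m^2 + 8*I*m - 15)/(m^2 + m*(7 + I) + 7*I)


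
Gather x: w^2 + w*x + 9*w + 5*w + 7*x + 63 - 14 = w^2 + 14*w + x*(w + 7) + 49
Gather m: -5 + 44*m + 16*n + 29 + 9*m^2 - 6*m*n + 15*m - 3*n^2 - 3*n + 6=9*m^2 + m*(59 - 6*n) - 3*n^2 + 13*n + 30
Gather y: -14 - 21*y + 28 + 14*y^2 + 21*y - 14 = 14*y^2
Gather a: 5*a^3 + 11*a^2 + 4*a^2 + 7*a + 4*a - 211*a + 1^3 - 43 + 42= 5*a^3 + 15*a^2 - 200*a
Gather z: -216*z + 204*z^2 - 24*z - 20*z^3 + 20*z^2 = -20*z^3 + 224*z^2 - 240*z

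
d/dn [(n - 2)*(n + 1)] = 2*n - 1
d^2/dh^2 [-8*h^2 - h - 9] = -16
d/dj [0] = 0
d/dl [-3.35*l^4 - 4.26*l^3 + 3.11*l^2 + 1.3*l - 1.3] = -13.4*l^3 - 12.78*l^2 + 6.22*l + 1.3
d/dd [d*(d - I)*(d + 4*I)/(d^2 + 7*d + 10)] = (d^4 + 14*d^3 + d^2*(26 + 21*I) + 60*I*d + 40)/(d^4 + 14*d^3 + 69*d^2 + 140*d + 100)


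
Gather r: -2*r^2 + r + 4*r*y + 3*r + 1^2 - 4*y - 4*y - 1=-2*r^2 + r*(4*y + 4) - 8*y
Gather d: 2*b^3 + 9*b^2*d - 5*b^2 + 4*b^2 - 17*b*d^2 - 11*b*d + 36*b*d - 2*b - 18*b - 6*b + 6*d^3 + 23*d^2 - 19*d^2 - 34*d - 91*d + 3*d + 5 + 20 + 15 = 2*b^3 - b^2 - 26*b + 6*d^3 + d^2*(4 - 17*b) + d*(9*b^2 + 25*b - 122) + 40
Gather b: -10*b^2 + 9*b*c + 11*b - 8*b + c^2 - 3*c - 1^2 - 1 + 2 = -10*b^2 + b*(9*c + 3) + c^2 - 3*c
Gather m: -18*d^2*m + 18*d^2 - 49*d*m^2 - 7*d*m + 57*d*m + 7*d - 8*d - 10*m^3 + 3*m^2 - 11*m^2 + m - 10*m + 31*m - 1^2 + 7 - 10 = 18*d^2 - d - 10*m^3 + m^2*(-49*d - 8) + m*(-18*d^2 + 50*d + 22) - 4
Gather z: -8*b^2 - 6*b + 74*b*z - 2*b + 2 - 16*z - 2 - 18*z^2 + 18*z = -8*b^2 - 8*b - 18*z^2 + z*(74*b + 2)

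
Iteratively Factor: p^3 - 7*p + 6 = (p - 1)*(p^2 + p - 6) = (p - 2)*(p - 1)*(p + 3)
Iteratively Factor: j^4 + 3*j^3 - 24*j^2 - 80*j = (j + 4)*(j^3 - j^2 - 20*j) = (j - 5)*(j + 4)*(j^2 + 4*j) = j*(j - 5)*(j + 4)*(j + 4)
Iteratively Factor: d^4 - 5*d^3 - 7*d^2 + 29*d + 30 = (d + 1)*(d^3 - 6*d^2 - d + 30) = (d - 3)*(d + 1)*(d^2 - 3*d - 10) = (d - 5)*(d - 3)*(d + 1)*(d + 2)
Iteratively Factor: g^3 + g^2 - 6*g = (g + 3)*(g^2 - 2*g) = g*(g + 3)*(g - 2)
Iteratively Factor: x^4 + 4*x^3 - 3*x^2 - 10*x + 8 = (x - 1)*(x^3 + 5*x^2 + 2*x - 8) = (x - 1)*(x + 4)*(x^2 + x - 2) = (x - 1)^2*(x + 4)*(x + 2)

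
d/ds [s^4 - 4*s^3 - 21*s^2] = 2*s*(2*s^2 - 6*s - 21)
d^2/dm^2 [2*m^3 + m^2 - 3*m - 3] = 12*m + 2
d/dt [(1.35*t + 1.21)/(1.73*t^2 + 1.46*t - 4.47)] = (2.3355*t^2 + 1.971*t - (1.35*t + 1.21)*(3.46*t + 1.46) - 6.0345)/(1.73*t^2 + 1.46*t - 4.47)^2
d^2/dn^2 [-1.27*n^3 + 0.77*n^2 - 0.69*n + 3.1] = 1.54 - 7.62*n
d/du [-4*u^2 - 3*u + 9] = -8*u - 3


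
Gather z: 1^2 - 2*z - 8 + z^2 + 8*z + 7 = z^2 + 6*z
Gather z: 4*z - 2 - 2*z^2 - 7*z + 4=-2*z^2 - 3*z + 2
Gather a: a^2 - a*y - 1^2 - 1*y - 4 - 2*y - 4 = a^2 - a*y - 3*y - 9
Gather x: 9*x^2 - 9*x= 9*x^2 - 9*x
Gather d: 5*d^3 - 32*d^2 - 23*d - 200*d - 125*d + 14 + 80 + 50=5*d^3 - 32*d^2 - 348*d + 144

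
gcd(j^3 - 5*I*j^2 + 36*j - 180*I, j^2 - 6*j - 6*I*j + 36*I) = j - 6*I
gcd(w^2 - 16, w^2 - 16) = w^2 - 16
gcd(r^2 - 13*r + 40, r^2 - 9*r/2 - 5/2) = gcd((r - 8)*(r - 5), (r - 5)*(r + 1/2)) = r - 5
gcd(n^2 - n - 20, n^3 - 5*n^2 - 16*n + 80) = n^2 - n - 20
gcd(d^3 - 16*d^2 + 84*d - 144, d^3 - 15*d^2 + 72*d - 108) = d^2 - 12*d + 36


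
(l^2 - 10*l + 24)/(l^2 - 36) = (l - 4)/(l + 6)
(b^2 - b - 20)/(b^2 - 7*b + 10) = (b + 4)/(b - 2)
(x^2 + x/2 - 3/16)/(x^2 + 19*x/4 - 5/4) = (x + 3/4)/(x + 5)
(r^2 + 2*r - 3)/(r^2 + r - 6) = (r - 1)/(r - 2)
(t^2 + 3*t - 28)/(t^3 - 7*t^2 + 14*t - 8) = (t + 7)/(t^2 - 3*t + 2)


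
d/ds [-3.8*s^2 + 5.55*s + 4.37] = 5.55 - 7.6*s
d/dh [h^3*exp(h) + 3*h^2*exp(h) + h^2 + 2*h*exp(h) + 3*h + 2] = h^3*exp(h) + 6*h^2*exp(h) + 8*h*exp(h) + 2*h + 2*exp(h) + 3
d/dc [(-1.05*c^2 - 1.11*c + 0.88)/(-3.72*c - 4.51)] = (3.906*c^2 + 9.471*c + 8.2797)/(13.8384*c^2 + 33.5544*c + 20.3401)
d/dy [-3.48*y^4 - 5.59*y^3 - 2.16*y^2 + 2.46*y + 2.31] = -13.92*y^3 - 16.77*y^2 - 4.32*y + 2.46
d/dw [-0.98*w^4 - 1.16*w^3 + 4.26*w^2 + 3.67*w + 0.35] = -3.92*w^3 - 3.48*w^2 + 8.52*w + 3.67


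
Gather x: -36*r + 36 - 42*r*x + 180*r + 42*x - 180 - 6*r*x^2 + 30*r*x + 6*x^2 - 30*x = 144*r + x^2*(6 - 6*r) + x*(12 - 12*r) - 144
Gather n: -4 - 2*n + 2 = -2*n - 2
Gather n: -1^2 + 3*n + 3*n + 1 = 6*n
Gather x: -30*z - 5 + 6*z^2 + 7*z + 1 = 6*z^2 - 23*z - 4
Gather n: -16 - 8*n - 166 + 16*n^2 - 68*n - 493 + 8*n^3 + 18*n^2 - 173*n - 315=8*n^3 + 34*n^2 - 249*n - 990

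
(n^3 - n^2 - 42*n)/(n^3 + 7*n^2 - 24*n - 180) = n*(n - 7)/(n^2 + n - 30)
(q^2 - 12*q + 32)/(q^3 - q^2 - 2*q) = (-q^2 + 12*q - 32)/(q*(-q^2 + q + 2))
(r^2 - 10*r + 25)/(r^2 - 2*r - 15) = (r - 5)/(r + 3)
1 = 1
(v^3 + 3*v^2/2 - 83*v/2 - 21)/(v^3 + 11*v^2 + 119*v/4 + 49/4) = 2*(v - 6)/(2*v + 7)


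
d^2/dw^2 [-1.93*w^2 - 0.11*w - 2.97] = -3.86000000000000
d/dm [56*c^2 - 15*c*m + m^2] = -15*c + 2*m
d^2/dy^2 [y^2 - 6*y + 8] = 2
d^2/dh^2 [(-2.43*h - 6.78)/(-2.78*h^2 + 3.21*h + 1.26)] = ((-40.5324*h - 22.0962)*(-2.78*h^2 + 3.21*h + 1.26) - (2.43*h + 6.78)*(5.56*h - 3.21)*(11.12*h - 6.42))/(-2.78*h^2 + 3.21*h + 1.26)^3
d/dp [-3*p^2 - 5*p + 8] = -6*p - 5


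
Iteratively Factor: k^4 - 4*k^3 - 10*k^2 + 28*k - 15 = (k - 1)*(k^3 - 3*k^2 - 13*k + 15) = (k - 1)*(k + 3)*(k^2 - 6*k + 5) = (k - 5)*(k - 1)*(k + 3)*(k - 1)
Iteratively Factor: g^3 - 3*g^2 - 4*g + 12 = (g - 2)*(g^2 - g - 6) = (g - 3)*(g - 2)*(g + 2)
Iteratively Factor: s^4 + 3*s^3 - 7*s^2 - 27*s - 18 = (s - 3)*(s^3 + 6*s^2 + 11*s + 6) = (s - 3)*(s + 1)*(s^2 + 5*s + 6) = (s - 3)*(s + 1)*(s + 2)*(s + 3)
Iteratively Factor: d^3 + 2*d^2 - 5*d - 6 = (d + 3)*(d^2 - d - 2) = (d - 2)*(d + 3)*(d + 1)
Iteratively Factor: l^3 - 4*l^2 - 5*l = (l + 1)*(l^2 - 5*l) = l*(l + 1)*(l - 5)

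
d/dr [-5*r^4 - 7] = -20*r^3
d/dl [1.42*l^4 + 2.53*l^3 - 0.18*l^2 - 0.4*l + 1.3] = 5.68*l^3 + 7.59*l^2 - 0.36*l - 0.4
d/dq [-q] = -1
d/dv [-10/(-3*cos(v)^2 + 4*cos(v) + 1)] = 20*(3*cos(v) - 2)*sin(v)/(-3*cos(v)^2 + 4*cos(v) + 1)^2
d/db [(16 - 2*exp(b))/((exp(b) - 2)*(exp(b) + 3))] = 2*(exp(2*b) - 16*exp(b) - 2)*exp(b)/(exp(4*b) + 2*exp(3*b) - 11*exp(2*b) - 12*exp(b) + 36)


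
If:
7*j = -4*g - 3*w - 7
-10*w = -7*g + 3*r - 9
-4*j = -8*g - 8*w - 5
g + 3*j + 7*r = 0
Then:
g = -8325/8504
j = -1037/2126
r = 2967/8504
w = 117/1063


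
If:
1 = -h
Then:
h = -1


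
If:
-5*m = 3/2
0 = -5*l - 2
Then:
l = -2/5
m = -3/10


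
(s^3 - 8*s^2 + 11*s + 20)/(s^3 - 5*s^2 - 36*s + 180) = (s^2 - 3*s - 4)/(s^2 - 36)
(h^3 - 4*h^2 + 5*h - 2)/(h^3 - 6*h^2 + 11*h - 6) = (h - 1)/(h - 3)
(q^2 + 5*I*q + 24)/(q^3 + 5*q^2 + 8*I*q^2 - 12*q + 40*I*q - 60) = (q^2 + 5*I*q + 24)/(q^3 + q^2*(5 + 8*I) + q*(-12 + 40*I) - 60)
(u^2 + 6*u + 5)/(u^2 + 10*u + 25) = (u + 1)/(u + 5)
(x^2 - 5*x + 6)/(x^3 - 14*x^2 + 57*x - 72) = (x - 2)/(x^2 - 11*x + 24)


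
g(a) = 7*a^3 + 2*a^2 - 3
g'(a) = 21*a^2 + 4*a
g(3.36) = 285.11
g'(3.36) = 250.52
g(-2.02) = -52.54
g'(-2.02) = 77.61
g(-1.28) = -14.40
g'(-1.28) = 29.29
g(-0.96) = -7.35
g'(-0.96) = 15.51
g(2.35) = 98.89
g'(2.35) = 125.37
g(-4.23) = -497.02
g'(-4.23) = 358.83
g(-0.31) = -3.02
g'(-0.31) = 0.78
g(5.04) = 943.97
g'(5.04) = 553.59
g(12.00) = 12381.00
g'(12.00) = 3072.00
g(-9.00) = -4944.00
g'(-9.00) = 1665.00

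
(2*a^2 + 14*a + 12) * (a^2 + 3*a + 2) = 2*a^4 + 20*a^3 + 58*a^2 + 64*a + 24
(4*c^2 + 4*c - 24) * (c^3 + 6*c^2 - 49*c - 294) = 4*c^5 + 28*c^4 - 196*c^3 - 1516*c^2 + 7056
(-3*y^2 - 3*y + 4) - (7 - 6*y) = -3*y^2 + 3*y - 3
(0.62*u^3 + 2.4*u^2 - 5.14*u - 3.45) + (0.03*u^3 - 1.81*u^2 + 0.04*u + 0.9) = 0.65*u^3 + 0.59*u^2 - 5.1*u - 2.55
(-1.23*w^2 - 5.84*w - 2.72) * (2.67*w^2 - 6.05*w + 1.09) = -3.2841*w^4 - 8.1513*w^3 + 26.7289*w^2 + 10.0904*w - 2.9648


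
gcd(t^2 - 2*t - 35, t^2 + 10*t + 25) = t + 5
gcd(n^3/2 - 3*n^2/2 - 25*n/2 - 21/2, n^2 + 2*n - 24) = 1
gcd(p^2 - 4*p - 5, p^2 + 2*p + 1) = p + 1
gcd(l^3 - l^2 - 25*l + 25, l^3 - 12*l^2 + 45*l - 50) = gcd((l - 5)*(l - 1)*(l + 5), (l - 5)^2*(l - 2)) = l - 5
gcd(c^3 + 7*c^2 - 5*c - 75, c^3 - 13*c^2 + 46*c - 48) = c - 3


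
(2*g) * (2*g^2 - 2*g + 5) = 4*g^3 - 4*g^2 + 10*g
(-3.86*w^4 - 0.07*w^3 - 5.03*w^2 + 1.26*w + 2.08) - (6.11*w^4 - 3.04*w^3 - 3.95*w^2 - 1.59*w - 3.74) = -9.97*w^4 + 2.97*w^3 - 1.08*w^2 + 2.85*w + 5.82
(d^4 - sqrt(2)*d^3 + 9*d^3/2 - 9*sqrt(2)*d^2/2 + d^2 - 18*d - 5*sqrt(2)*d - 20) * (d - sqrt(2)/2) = d^5 - 3*sqrt(2)*d^4/2 + 9*d^4/2 - 27*sqrt(2)*d^3/4 + 2*d^3 - 27*d^2/2 - 11*sqrt(2)*d^2/2 - 15*d + 9*sqrt(2)*d + 10*sqrt(2)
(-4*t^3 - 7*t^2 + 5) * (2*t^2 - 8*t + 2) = -8*t^5 + 18*t^4 + 48*t^3 - 4*t^2 - 40*t + 10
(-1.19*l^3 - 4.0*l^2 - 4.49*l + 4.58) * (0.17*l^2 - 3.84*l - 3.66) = -0.2023*l^5 + 3.8896*l^4 + 18.9521*l^3 + 32.6602*l^2 - 1.1538*l - 16.7628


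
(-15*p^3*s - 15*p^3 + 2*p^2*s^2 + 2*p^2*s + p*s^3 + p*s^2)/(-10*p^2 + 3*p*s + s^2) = p*(3*p*s + 3*p - s^2 - s)/(2*p - s)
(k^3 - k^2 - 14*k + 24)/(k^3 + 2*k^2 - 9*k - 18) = (k^2 + 2*k - 8)/(k^2 + 5*k + 6)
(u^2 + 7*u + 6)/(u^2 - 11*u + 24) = (u^2 + 7*u + 6)/(u^2 - 11*u + 24)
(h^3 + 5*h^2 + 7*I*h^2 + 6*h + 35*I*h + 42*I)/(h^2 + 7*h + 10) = (h^2 + h*(3 + 7*I) + 21*I)/(h + 5)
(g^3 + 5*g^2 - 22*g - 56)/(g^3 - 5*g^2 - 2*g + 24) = (g + 7)/(g - 3)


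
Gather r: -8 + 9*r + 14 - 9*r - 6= 0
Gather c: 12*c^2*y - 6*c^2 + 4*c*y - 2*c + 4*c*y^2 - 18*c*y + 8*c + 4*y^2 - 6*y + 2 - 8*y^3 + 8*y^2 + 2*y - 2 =c^2*(12*y - 6) + c*(4*y^2 - 14*y + 6) - 8*y^3 + 12*y^2 - 4*y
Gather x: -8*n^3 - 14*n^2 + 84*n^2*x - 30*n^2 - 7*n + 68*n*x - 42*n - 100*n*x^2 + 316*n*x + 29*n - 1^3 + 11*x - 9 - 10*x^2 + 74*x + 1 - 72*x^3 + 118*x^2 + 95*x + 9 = -8*n^3 - 44*n^2 - 20*n - 72*x^3 + x^2*(108 - 100*n) + x*(84*n^2 + 384*n + 180)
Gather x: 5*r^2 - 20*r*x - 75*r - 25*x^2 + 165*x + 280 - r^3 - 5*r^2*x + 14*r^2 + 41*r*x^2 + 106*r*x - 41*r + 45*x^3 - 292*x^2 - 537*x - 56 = -r^3 + 19*r^2 - 116*r + 45*x^3 + x^2*(41*r - 317) + x*(-5*r^2 + 86*r - 372) + 224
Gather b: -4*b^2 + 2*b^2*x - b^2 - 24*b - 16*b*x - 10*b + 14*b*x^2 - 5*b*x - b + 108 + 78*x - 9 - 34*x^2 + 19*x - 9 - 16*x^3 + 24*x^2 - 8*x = b^2*(2*x - 5) + b*(14*x^2 - 21*x - 35) - 16*x^3 - 10*x^2 + 89*x + 90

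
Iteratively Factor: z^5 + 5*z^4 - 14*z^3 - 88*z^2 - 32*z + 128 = (z + 2)*(z^4 + 3*z^3 - 20*z^2 - 48*z + 64) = (z - 4)*(z + 2)*(z^3 + 7*z^2 + 8*z - 16) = (z - 4)*(z + 2)*(z + 4)*(z^2 + 3*z - 4) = (z - 4)*(z + 2)*(z + 4)^2*(z - 1)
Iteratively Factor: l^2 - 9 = (l + 3)*(l - 3)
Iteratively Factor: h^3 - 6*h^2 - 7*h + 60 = (h + 3)*(h^2 - 9*h + 20) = (h - 4)*(h + 3)*(h - 5)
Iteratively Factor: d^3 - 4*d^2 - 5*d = (d)*(d^2 - 4*d - 5) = d*(d + 1)*(d - 5)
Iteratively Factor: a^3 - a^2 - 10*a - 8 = (a + 2)*(a^2 - 3*a - 4) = (a - 4)*(a + 2)*(a + 1)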